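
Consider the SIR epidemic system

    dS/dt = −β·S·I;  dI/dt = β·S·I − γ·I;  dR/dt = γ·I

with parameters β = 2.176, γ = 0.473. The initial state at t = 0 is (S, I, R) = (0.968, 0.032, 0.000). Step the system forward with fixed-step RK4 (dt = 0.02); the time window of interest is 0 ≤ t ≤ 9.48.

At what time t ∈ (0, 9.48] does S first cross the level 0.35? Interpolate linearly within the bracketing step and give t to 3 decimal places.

t = 2.331

t=0.000: state=(0.968, 0.032, 0.000)
step 1 (dt=0.02): k1=(-0.067, 0.052, 0.015), k2=(-0.068, 0.053, 0.015), k3=(-0.068, 0.053, 0.015), k4=(-0.070, 0.054, 0.016); state += dt/6·(k1+2k2+2k3+k4)
t=0.020: state=(0.967, 0.033, 0.000)
t=0.040: state=(0.965, 0.034, 0.001)
t=0.060: state=(0.964, 0.035, 0.001)
continuing one RK4 step at a time; state shown every 25 steps (Δt=0.5):
t=0.500: state=(0.918, 0.071, 0.012)
t=1.000: state=(0.819, 0.144, 0.036)
t=1.500: state=(0.661, 0.256, 0.083)
t=2.000: state=(0.468, 0.374, 0.158)
t=2.320: state=(0.354, 0.427, 0.219)
next step: t=2.340: state=(0.347, 0.430, 0.223) — S has crossed 0.35
linear interpolation between t=2.320 (0.35358) and t=2.340 (0.34705) → t≈2.331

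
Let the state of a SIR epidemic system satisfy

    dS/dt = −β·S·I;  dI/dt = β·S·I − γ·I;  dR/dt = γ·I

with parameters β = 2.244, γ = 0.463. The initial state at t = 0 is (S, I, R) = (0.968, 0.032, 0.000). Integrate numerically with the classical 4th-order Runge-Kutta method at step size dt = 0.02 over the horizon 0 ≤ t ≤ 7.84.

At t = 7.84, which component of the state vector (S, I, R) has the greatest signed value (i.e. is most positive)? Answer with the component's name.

largest component: R

t=0.000: state=(0.968, 0.032, 0.000)
step 1 (dt=0.02): k1=(-0.070, 0.055, 0.015), k2=(-0.071, 0.056, 0.015), k3=(-0.071, 0.056, 0.015), k4=(-0.072, 0.056, 0.015); state += dt/6·(k1+2k2+2k3+k4)
t=0.020: state=(0.967, 0.033, 0.000)
t=0.040: state=(0.965, 0.034, 0.001)
t=0.060: state=(0.964, 0.035, 0.001)
continuing one RK4 step at a time; state shown every 25 steps (Δt=0.5):
t=0.500: state=(0.915, 0.073, 0.012)
t=1.000: state=(0.809, 0.154, 0.037)
t=1.500: state=(0.637, 0.276, 0.086)
t=2.000: state=(0.435, 0.400, 0.165)
t=2.500: state=(0.265, 0.468, 0.267)
t=3.000: state=(0.156, 0.467, 0.376)
t=3.500: state=(0.094, 0.425, 0.480)
t=4.000: state=(0.061, 0.367, 0.572)
t=4.500: state=(0.041, 0.308, 0.650)
t=5.000: state=(0.030, 0.255, 0.715)
t=5.500: state=(0.023, 0.208, 0.769)
t=6.000: state=(0.019, 0.169, 0.812)
t=6.500: state=(0.016, 0.137, 0.847)
t=7.000: state=(0.014, 0.110, 0.876)
t=7.500: state=(0.012, 0.089, 0.899)
t=7.840: state=(0.012, 0.077, 0.912)
compare at T: S=0.012, I=0.077, R=0.912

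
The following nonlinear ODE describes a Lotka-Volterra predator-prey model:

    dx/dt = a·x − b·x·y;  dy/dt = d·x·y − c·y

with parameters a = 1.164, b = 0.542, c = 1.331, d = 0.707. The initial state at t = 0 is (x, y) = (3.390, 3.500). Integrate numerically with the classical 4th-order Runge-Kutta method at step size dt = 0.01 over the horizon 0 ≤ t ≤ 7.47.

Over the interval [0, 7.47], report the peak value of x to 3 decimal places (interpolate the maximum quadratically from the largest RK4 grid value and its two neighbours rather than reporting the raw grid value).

t=0.000: state=(3.390, 3.500)
step 1 (dt=0.01): k1=(-2.485, 3.730), k2=(-2.510, 3.719), k3=(-2.510, 3.719), k4=(-2.534, 3.707); state += dt/6·(k1+2k2+2k3+k4)
t=0.010: state=(3.365, 3.537)
t=0.020: state=(3.339, 3.574)
t=0.030: state=(3.313, 3.611)
continuing one RK4 step at a time; state shown every 25 steps (Δt=0.25):
t=0.250: state=(2.664, 4.294)
t=0.500: state=(1.937, 4.615)
t=0.750: state=(1.397, 4.428)
t=1.000: state=(1.059, 3.934)
t=1.250: state=(0.865, 3.337)
t=1.500: state=(0.766, 2.761)
t=1.750: state=(0.730, 2.257)
t=2.000: state=(0.741, 1.842)
t=2.250: state=(0.790, 1.511)
t=2.500: state=(0.877, 1.255)
t=2.750: state=(1.004, 1.061)
t=3.000: state=(1.175, 0.922)
t=3.250: state=(1.396, 0.829)
t=3.500: state=(1.676, 0.779)
t=3.750: state=(2.019, 0.773)
t=4.000: state=(2.426, 0.821)
t=4.250: state=(2.884, 0.940)
t=4.500: state=(3.349, 1.170)
t=4.750: state=(3.730, 1.571)
t=5.000: state=(3.872, 2.216)
t=5.250: state=(3.621, 3.100)
t=5.500: state=(2.988, 4.003)
t=5.750: state=(2.227, 4.548)
t=6.000: state=(1.598, 4.558)
t=6.250: state=(1.180, 4.165)
t=6.500: state=(0.933, 3.591)
t=6.750: state=(0.799, 2.997)
t=7.000: state=(0.739, 2.459)
t=7.250: state=(0.731, 2.006)
t=7.470: state=(0.759, 1.680)
largest grid value and its neighbours: x(4.970)=3.87362, x(4.980)=3.87380, x(4.990)=3.87334
parabola through these three points peaks at t≈4.978 with x≈3.87382

max x = 3.874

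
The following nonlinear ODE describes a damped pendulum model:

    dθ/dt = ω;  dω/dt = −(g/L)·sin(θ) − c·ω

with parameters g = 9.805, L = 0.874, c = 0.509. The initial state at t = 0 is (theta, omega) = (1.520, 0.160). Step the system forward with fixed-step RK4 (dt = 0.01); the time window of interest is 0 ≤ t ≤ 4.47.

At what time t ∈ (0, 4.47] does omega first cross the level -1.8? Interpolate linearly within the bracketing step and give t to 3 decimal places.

t = 0.183

t=0.000: state=(1.520, 0.160)
step 1 (dt=0.01): k1=(0.160, -11.286), k2=(0.104, -11.257), k3=(0.104, -11.257), k4=(0.047, -11.229); state += dt/6·(k1+2k2+2k3+k4)
t=0.010: state=(1.521, 0.047)
t=0.020: state=(1.521, -0.065)
t=0.030: state=(1.520, -0.176)
t=0.180: state=(1.372, -1.773)
next step: t=0.190: state=(1.353, -1.873) — omega has crossed -1.8
linear interpolation between t=0.180 (-1.77256) and t=0.190 (-1.87305) → t≈0.183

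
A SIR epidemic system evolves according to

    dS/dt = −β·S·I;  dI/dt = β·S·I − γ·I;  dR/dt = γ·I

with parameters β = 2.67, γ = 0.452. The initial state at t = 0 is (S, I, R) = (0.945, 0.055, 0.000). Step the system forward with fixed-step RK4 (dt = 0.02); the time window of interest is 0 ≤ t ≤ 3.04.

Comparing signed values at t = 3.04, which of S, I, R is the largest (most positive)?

largest component: R

t=0.000: state=(0.945, 0.055, 0.000)
step 1 (dt=0.02): k1=(-0.139, 0.114, 0.025), k2=(-0.141, 0.116, 0.025), k3=(-0.141, 0.116, 0.025), k4=(-0.144, 0.118, 0.026); state += dt/6·(k1+2k2+2k3+k4)
t=0.020: state=(0.942, 0.057, 0.001)
t=0.040: state=(0.939, 0.060, 0.001)
t=0.060: state=(0.936, 0.062, 0.002)
continuing one RK4 step at a time; state shown every 5 steps (Δt=0.1):
t=0.100: state=(0.930, 0.068, 0.003)
t=0.200: state=(0.911, 0.083, 0.006)
t=0.300: state=(0.889, 0.100, 0.010)
t=0.400: state=(0.864, 0.121, 0.015)
t=0.500: state=(0.833, 0.145, 0.021)
t=0.600: state=(0.799, 0.173, 0.028)
t=0.700: state=(0.760, 0.203, 0.037)
t=0.800: state=(0.717, 0.237, 0.047)
t=0.900: state=(0.669, 0.272, 0.058)
t=1.000: state=(0.620, 0.309, 0.071)
t=1.100: state=(0.568, 0.346, 0.086)
t=1.200: state=(0.515, 0.382, 0.103)
t=1.300: state=(0.463, 0.416, 0.121)
t=1.400: state=(0.412, 0.447, 0.140)
t=1.500: state=(0.365, 0.474, 0.161)
t=1.600: state=(0.320, 0.497, 0.183)
t=1.700: state=(0.280, 0.514, 0.206)
t=1.800: state=(0.244, 0.527, 0.230)
t=1.900: state=(0.211, 0.535, 0.254)
t=2.000: state=(0.183, 0.539, 0.278)
t=2.100: state=(0.159, 0.539, 0.302)
t=2.200: state=(0.137, 0.536, 0.327)
t=2.300: state=(0.119, 0.530, 0.351)
t=2.400: state=(0.103, 0.522, 0.374)
t=2.500: state=(0.090, 0.512, 0.398)
t=2.600: state=(0.079, 0.501, 0.421)
t=2.700: state=(0.069, 0.488, 0.443)
t=2.800: state=(0.061, 0.475, 0.465)
t=2.900: state=(0.054, 0.461, 0.486)
t=3.000: state=(0.047, 0.446, 0.506)
t=3.040: state=(0.045, 0.440, 0.514)
compare at T: S=0.045, I=0.440, R=0.514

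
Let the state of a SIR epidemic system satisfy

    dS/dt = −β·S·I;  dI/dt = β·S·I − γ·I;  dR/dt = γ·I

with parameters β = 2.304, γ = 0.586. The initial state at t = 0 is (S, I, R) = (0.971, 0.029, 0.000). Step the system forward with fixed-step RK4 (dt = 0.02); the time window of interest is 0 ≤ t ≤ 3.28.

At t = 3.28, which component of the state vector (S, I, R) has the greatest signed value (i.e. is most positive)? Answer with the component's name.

largest component: R

t=0.000: state=(0.971, 0.029, 0.000)
step 1 (dt=0.02): k1=(-0.065, 0.048, 0.017), k2=(-0.066, 0.049, 0.017), k3=(-0.066, 0.049, 0.017), k4=(-0.067, 0.049, 0.018); state += dt/6·(k1+2k2+2k3+k4)
t=0.020: state=(0.970, 0.030, 0.000)
t=0.040: state=(0.968, 0.031, 0.001)
t=0.060: state=(0.967, 0.032, 0.001)
continuing one RK4 step at a time; state shown every 10 steps (Δt=0.2):
t=0.200: state=(0.956, 0.040, 0.004)
t=0.400: state=(0.935, 0.055, 0.010)
t=0.600: state=(0.908, 0.075, 0.017)
t=0.800: state=(0.872, 0.101, 0.027)
t=1.000: state=(0.826, 0.133, 0.041)
t=1.200: state=(0.771, 0.171, 0.059)
t=1.400: state=(0.706, 0.213, 0.081)
t=1.600: state=(0.633, 0.258, 0.109)
t=1.800: state=(0.556, 0.302, 0.142)
t=2.000: state=(0.479, 0.341, 0.179)
t=2.200: state=(0.407, 0.372, 0.221)
t=2.400: state=(0.341, 0.393, 0.266)
t=2.600: state=(0.284, 0.403, 0.313)
t=2.800: state=(0.235, 0.404, 0.360)
t=3.000: state=(0.196, 0.397, 0.407)
t=3.200: state=(0.163, 0.383, 0.453)
t=3.280: state=(0.152, 0.377, 0.471)
compare at T: S=0.152, I=0.377, R=0.471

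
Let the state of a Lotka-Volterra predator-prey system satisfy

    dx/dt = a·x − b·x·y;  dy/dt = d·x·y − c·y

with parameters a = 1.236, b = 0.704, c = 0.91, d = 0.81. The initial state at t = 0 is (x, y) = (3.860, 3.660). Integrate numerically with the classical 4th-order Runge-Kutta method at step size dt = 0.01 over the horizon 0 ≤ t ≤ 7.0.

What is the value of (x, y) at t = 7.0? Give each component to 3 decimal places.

t=0.000: state=(3.860, 3.660)
step 1 (dt=0.01): k1=(-5.175, 8.113), k2=(-5.250, 8.125), k3=(-5.249, 8.124), k4=(-5.322, 8.134); state += dt/6·(k1+2k2+2k3+k4)
t=0.010: state=(3.808, 3.741)
t=0.020: state=(3.754, 3.823)
t=0.030: state=(3.698, 3.904)
continuing one RK4 step at a time; state shown every 25 steps (Δt=0.25):
t=0.250: state=(2.329, 5.476)
t=0.500: state=(1.121, 6.114)
t=0.750: state=(0.534, 5.711)
t=1.000: state=(0.285, 4.925)
t=1.250: state=(0.175, 4.104)
t=1.500: state=(0.124, 3.367)
t=1.750: state=(0.099, 2.742)
t=2.000: state=(0.087, 2.226)
t=2.250: state=(0.083, 1.803)
t=2.500: state=(0.085, 1.461)
t=2.750: state=(0.092, 1.185)
t=3.000: state=(0.104, 0.962)
t=3.250: state=(0.121, 0.784)
t=3.500: state=(0.146, 0.642)
t=3.750: state=(0.179, 0.528)
t=4.000: state=(0.224, 0.438)
t=4.250: state=(0.285, 0.367)
t=4.500: state=(0.365, 0.312)
t=4.750: state=(0.473, 0.271)
t=5.000: state=(0.616, 0.241)
t=5.250: state=(0.805, 0.221)
t=5.500: state=(1.056, 0.212)
t=5.750: state=(1.386, 0.216)
t=6.000: state=(1.814, 0.238)
t=6.250: state=(2.360, 0.288)
t=6.500: state=(3.030, 0.396)
t=6.750: state=(3.782, 0.628)
t=7.000: state=(4.432, 1.154)

(x, y) = (4.432, 1.154)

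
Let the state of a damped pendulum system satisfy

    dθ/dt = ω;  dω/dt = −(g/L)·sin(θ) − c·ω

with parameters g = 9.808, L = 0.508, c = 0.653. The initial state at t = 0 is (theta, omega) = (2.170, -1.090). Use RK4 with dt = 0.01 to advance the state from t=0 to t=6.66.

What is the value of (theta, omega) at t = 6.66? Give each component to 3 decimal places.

(theta, omega) = (-0.157, -0.600)

t=0.000: state=(2.170, -1.090)
step 1 (dt=0.01): k1=(-1.090, -15.232), k2=(-1.166, -15.241), k3=(-1.166, -15.245), k4=(-1.242, -15.258); state += dt/6·(k1+2k2+2k3+k4)
t=0.010: state=(2.158, -1.242)
t=0.020: state=(2.145, -1.395)
t=0.030: state=(2.130, -1.548)
continuing one RK4 step at a time; state shown every 25 steps (Δt=0.25):
t=0.250: state=(1.404, -5.085)
t=0.500: state=(-0.190, -6.634)
t=0.750: state=(-1.378, -2.367)
t=1.000: state=(-1.355, 2.414)
t=1.250: state=(-0.310, 5.327)
t=1.500: state=(0.850, 3.144)
t=1.750: state=(1.089, -1.213)
t=2.000: state=(0.364, -4.085)
t=2.250: state=(-0.588, -2.816)
t=2.500: state=(-0.848, 0.787)
t=2.750: state=(-0.295, 3.205)
t=3.000: state=(0.457, 2.232)
t=3.250: state=(0.656, -0.691)
t=3.500: state=(0.202, -2.556)
t=3.750: state=(-0.381, -1.660)
t=4.000: state=(-0.504, 0.699)
t=4.250: state=(-0.119, 2.046)
t=4.500: state=(0.326, 1.172)
t=4.750: state=(0.381, -0.715)
t=5.000: state=(0.053, -1.626)
t=5.250: state=(-0.279, -0.781)
t=5.500: state=(-0.283, 0.706)
t=5.750: state=(-0.006, 1.275)
t=6.000: state=(0.236, 0.483)
t=6.250: state=(0.206, -0.668)
t=6.500: state=(-0.025, -0.983)
t=6.660: state=(-0.157, -0.600)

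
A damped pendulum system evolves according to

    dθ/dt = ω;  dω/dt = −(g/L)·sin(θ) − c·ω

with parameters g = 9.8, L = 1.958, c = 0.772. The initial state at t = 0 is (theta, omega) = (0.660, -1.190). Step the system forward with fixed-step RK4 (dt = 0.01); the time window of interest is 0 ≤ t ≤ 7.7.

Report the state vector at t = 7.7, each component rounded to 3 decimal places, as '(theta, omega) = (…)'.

(theta, omega) = (0.007, 0.084)

t=0.000: state=(0.660, -1.190)
step 1 (dt=0.01): k1=(-1.190, -2.150), k2=(-1.201, -2.118), k3=(-1.201, -2.118), k4=(-1.211, -2.086); state += dt/6·(k1+2k2+2k3+k4)
t=0.010: state=(0.648, -1.211)
t=0.020: state=(0.636, -1.232)
t=0.030: state=(0.623, -1.252)
continuing one RK4 step at a time; state shown every 25 steps (Δt=0.25):
t=0.250: state=(0.313, -1.512)
t=0.500: state=(-0.058, -1.381)
t=0.750: state=(-0.347, -0.894)
t=1.000: state=(-0.492, -0.257)
t=1.250: state=(-0.480, 0.331)
t=1.500: state=(-0.342, 0.734)
t=1.750: state=(-0.135, 0.873)
t=2.000: state=(0.072, 0.749)
t=2.250: state=(0.224, 0.440)
t=2.500: state=(0.287, 0.066)
t=2.750: state=(0.261, -0.261)
t=3.000: state=(0.167, -0.459)
t=3.250: state=(0.044, -0.497)
t=3.500: state=(-0.069, -0.391)
t=3.750: state=(-0.144, -0.196)
t=4.000: state=(-0.166, 0.019)
t=4.250: state=(-0.138, 0.191)
t=4.500: state=(-0.077, 0.281)
t=4.750: state=(-0.005, 0.277)
t=5.000: state=(0.055, 0.197)
t=5.250: state=(0.090, 0.076)
t=5.500: state=(0.093, -0.044)
t=5.750: state=(0.071, -0.131)
t=6.000: state=(0.032, -0.167)
t=6.250: state=(-0.008, -0.150)
t=6.500: state=(-0.039, -0.094)
t=6.750: state=(-0.054, -0.023)
t=7.000: state=(-0.051, 0.043)
t=7.250: state=(-0.035, 0.085)
t=7.500: state=(-0.011, 0.096)
t=7.700: state=(0.007, 0.084)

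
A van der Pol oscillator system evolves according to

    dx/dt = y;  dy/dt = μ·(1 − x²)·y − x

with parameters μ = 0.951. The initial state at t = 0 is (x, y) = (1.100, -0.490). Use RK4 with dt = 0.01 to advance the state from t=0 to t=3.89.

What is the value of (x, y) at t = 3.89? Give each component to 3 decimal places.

(x, y) = (-0.679, 1.453)

t=0.000: state=(1.100, -0.490)
step 1 (dt=0.01): k1=(-0.490, -1.002), k2=(-0.495, -1.001), k3=(-0.495, -1.001), k4=(-0.500, -1.000); state += dt/6·(k1+2k2+2k3+k4)
t=0.010: state=(1.095, -0.500)
t=0.020: state=(1.090, -0.510)
t=0.030: state=(1.085, -0.520)
continuing one RK4 step at a time; state shown every 20 steps (Δt=0.2):
t=0.200: state=(0.982, -0.689)
t=0.400: state=(0.824, -0.898)
t=0.600: state=(0.621, -1.135)
t=0.800: state=(0.367, -1.416)
t=1.000: state=(0.051, -1.743)
t=1.200: state=(-0.331, -2.068)
t=1.400: state=(-0.766, -2.242)
t=1.600: state=(-1.203, -2.051)
t=1.800: state=(-1.559, -1.462)
t=2.000: state=(-1.780, -0.750)
t=2.200: state=(-1.869, -0.184)
t=2.400: state=(-1.867, 0.184)
t=2.600: state=(-1.805, 0.413)
t=2.800: state=(-1.706, 0.569)
t=3.000: state=(-1.580, 0.693)
t=3.200: state=(-1.429, 0.813)
t=3.400: state=(-1.253, 0.948)
t=3.600: state=(-1.048, 1.115)
t=3.800: state=(-0.804, 1.333)
t=3.890: state=(-0.679, 1.453)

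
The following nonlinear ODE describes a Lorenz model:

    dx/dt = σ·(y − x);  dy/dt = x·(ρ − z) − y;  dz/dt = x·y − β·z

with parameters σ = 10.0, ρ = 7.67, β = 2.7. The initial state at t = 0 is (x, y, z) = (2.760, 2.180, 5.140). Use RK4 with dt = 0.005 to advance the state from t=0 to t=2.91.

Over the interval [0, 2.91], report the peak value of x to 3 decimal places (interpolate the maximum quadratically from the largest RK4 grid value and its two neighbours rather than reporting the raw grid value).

max x = 5.443

t=0.000: state=(2.760, 2.180, 5.140)
step 1 (dt=0.005): k1=(-5.800, 4.803, -7.861), k2=(-5.535, 4.808, -7.807), k3=(-5.541, 4.809, -7.806), k4=(-5.282, 4.815, -7.751); state += dt/6·(k1+2k2+2k3+k4)
t=0.005: state=(2.732, 2.204, 5.101)
t=0.010: state=(2.707, 2.228, 5.062)
t=0.015: state=(2.684, 2.252, 5.025)
continuing one RK4 step at a time; state shown every 20 steps (Δt=0.1):
t=0.100: state=(2.577, 2.689, 4.481)
t=0.200: state=(2.868, 3.306, 4.132)
t=0.300: state=(3.412, 4.049, 4.170)
t=0.400: state=(4.107, 4.837, 4.661)
t=0.500: state=(4.814, 5.463, 5.600)
t=0.600: state=(5.323, 5.653, 6.786)
t=0.700: state=(5.423, 5.288, 7.792)
t=0.800: state=(5.087, 4.585, 8.232)
t=0.900: state=(4.512, 3.911, 8.059)
t=1.000: state=(3.961, 3.485, 7.507)
t=1.100: state=(3.591, 3.330, 6.843)
t=1.200: state=(3.439, 3.392, 6.249)
t=1.300: state=(3.484, 3.612, 5.826)
t=1.400: state=(3.680, 3.936, 5.631)
t=1.500: state=(3.976, 4.301, 5.684)
t=1.600: state=(4.305, 4.624, 5.968)
t=1.700: state=(4.585, 4.813, 6.407)
t=1.800: state=(4.739, 4.810, 6.871)
t=1.900: state=(4.724, 4.628, 7.211)
t=2.000: state=(4.565, 4.355, 7.334)
t=2.100: state=(4.334, 4.096, 7.241)
t=2.200: state=(4.114, 3.923, 7.004)
t=2.300: state=(3.964, 3.860, 6.717)
t=2.400: state=(3.908, 3.900, 6.461)
t=2.500: state=(3.942, 4.015, 6.291)
t=2.600: state=(4.045, 4.171, 6.235)
t=2.700: state=(4.183, 4.328, 6.294)
t=2.800: state=(4.321, 4.444, 6.444)
t=2.900: state=(4.420, 4.492, 6.636)
t=2.910: state=(4.427, 4.492, 6.655)
largest grid value and its neighbours: x(0.665)=5.44188, x(0.670)=5.44280, x(0.675)=5.44251
parabola through these three points peaks at t≈0.671 with x≈5.44284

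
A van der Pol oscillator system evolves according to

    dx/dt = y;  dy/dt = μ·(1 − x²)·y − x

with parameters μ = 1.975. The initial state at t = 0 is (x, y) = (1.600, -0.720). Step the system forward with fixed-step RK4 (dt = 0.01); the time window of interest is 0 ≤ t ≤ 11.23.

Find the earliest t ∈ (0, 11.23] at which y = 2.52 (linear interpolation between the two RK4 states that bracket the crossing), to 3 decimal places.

t = 5.254

t=0.000: state=(1.600, -0.720)
step 1 (dt=0.01): k1=(-0.720, 0.618), k2=(-0.717, 0.596), k3=(-0.717, 0.596), k4=(-0.714, 0.575); state += dt/6·(k1+2k2+2k3+k4)
t=0.010: state=(1.593, -0.714)
t=0.020: state=(1.586, -0.708)
t=0.030: state=(1.579, -0.703)
continuing one RK4 step at a time; state shown every 50 steps (Δt=0.5):
t=0.500: state=(1.259, -0.725)
t=1.000: state=(0.807, -1.176)
t=1.500: state=(-0.116, -2.859)
t=2.000: state=(-1.764, -2.018)
t=2.500: state=(-2.008, 0.201)
t=3.000: state=(-1.857, 0.355)
t=3.500: state=(-1.662, 0.428)
t=4.000: state=(-1.421, 0.546)
t=4.500: state=(-1.095, 0.798)
t=5.000: state=(-0.546, 1.551)
t=5.250: state=(-0.051, 2.500)
next step: t=5.260: state=(-0.026, 2.551) — y has crossed 2.52
linear interpolation between t=5.250 (2.50035) and t=5.260 (2.55054) → t≈5.254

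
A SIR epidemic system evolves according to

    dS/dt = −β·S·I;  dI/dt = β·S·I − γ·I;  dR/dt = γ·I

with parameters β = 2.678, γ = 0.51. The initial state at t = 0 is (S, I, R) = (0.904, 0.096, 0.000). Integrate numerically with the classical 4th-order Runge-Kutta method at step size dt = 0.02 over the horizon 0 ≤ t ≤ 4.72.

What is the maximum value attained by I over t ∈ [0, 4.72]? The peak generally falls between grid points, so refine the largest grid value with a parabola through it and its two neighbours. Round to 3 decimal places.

t=0.000: state=(0.904, 0.096, 0.000)
step 1 (dt=0.02): k1=(-0.232, 0.183, 0.049), k2=(-0.236, 0.186, 0.050), k3=(-0.236, 0.186, 0.050), k4=(-0.240, 0.189, 0.051); state += dt/6·(k1+2k2+2k3+k4)
t=0.020: state=(0.899, 0.100, 0.001)
t=0.040: state=(0.894, 0.104, 0.002)
t=0.060: state=(0.889, 0.108, 0.003)
continuing one RK4 step at a time; state shown every 10 steps (Δt=0.2):
t=0.200: state=(0.849, 0.139, 0.012)
t=0.400: state=(0.777, 0.194, 0.029)
t=0.600: state=(0.689, 0.259, 0.052)
t=0.800: state=(0.588, 0.330, 0.082)
t=1.000: state=(0.484, 0.397, 0.119)
t=1.200: state=(0.385, 0.452, 0.162)
t=1.400: state=(0.299, 0.490, 0.211)
t=1.600: state=(0.229, 0.510, 0.262)
t=1.800: state=(0.174, 0.512, 0.314)
t=2.000: state=(0.132, 0.502, 0.366)
t=2.200: state=(0.102, 0.482, 0.416)
t=2.400: state=(0.079, 0.457, 0.464)
t=2.600: state=(0.062, 0.428, 0.509)
t=2.800: state=(0.050, 0.399, 0.551)
t=3.000: state=(0.041, 0.369, 0.590)
t=3.200: state=(0.034, 0.340, 0.627)
t=3.400: state=(0.028, 0.312, 0.660)
t=3.600: state=(0.024, 0.286, 0.690)
t=3.800: state=(0.021, 0.261, 0.718)
t=4.000: state=(0.018, 0.238, 0.744)
t=4.200: state=(0.016, 0.217, 0.767)
t=4.400: state=(0.014, 0.198, 0.788)
t=4.600: state=(0.013, 0.180, 0.807)
t=4.720: state=(0.012, 0.170, 0.818)
largest grid value and its neighbours: I(1.720)=0.51292, I(1.740)=0.51294, I(1.760)=0.51283
parabola through these three points peaks at t≈1.734 with I≈0.51295

max I = 0.513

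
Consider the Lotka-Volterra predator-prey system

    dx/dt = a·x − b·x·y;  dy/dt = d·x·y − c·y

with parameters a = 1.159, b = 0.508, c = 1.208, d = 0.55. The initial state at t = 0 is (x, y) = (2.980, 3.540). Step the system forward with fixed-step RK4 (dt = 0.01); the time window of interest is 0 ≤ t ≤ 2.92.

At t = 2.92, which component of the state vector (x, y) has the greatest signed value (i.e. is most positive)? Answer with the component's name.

t=0.000: state=(2.980, 3.540)
step 1 (dt=0.01): k1=(-1.905, 1.526), k2=(-1.911, 1.510), k3=(-1.910, 1.510), k4=(-1.916, 1.495); state += dt/6·(k1+2k2+2k3+k4)
t=0.010: state=(2.961, 3.555)
t=0.020: state=(2.942, 3.570)
t=0.030: state=(2.922, 3.584)
continuing one RK4 step at a time; state shown every 10 steps (Δt=0.1):
t=0.100: state=(2.785, 3.676)
t=0.200: state=(2.588, 3.777)
t=0.300: state=(2.394, 3.838)
t=0.400: state=(2.211, 3.861)
t=0.500: state=(2.041, 3.845)
t=0.600: state=(1.887, 3.796)
t=0.700: state=(1.751, 3.718)
t=0.800: state=(1.631, 3.616)
t=0.900: state=(1.529, 3.495)
t=1.000: state=(1.443, 3.361)
t=1.100: state=(1.370, 3.218)
t=1.200: state=(1.312, 3.070)
t=1.300: state=(1.265, 2.920)
t=1.400: state=(1.229, 2.771)
t=1.500: state=(1.204, 2.626)
t=1.600: state=(1.187, 2.485)
t=1.700: state=(1.179, 2.350)
t=1.800: state=(1.179, 2.222)
t=1.900: state=(1.186, 2.102)
t=2.000: state=(1.200, 1.989)
t=2.100: state=(1.221, 1.884)
t=2.200: state=(1.249, 1.787)
t=2.300: state=(1.284, 1.698)
t=2.400: state=(1.326, 1.616)
t=2.500: state=(1.374, 1.543)
t=2.600: state=(1.429, 1.477)
t=2.700: state=(1.491, 1.418)
t=2.800: state=(1.560, 1.367)
t=2.900: state=(1.636, 1.322)
t=2.920: state=(1.652, 1.314)
compare at T: x=1.652, y=1.314

largest component: x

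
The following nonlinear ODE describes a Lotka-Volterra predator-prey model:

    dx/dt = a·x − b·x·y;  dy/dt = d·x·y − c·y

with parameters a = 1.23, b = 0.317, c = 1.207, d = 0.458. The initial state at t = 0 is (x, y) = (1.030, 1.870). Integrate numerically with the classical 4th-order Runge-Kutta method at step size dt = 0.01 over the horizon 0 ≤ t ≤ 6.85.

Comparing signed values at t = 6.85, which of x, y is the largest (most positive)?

t=0.000: state=(1.030, 1.870)
step 1 (dt=0.01): k1=(0.656, -1.375), k2=(0.661, -1.367), k3=(0.661, -1.367), k4=(0.665, -1.359); state += dt/6·(k1+2k2+2k3+k4)
t=0.010: state=(1.037, 1.856)
t=0.020: state=(1.043, 1.843)
t=0.030: state=(1.050, 1.829)
continuing one RK4 step at a time; state shown every 25 steps (Δt=0.25):
t=0.250: state=(1.223, 1.572)
t=0.500: state=(1.482, 1.357)
t=0.750: state=(1.821, 1.211)
t=1.000: state=(2.258, 1.130)
t=1.250: state=(2.811, 1.116)
t=1.500: state=(3.492, 1.182)
t=1.750: state=(4.298, 1.364)
t=2.000: state=(5.178, 1.735)
t=2.250: state=(5.986, 2.436)
t=2.500: state=(6.416, 3.685)
t=2.750: state=(6.061, 5.617)
t=3.000: state=(4.836, 7.802)
t=3.250: state=(3.326, 9.197)
t=3.500: state=(2.159, 9.267)
t=3.750: state=(1.452, 8.394)
t=4.000: state=(1.065, 7.154)
t=4.250: state=(0.864, 5.900)
t=4.500: state=(0.771, 4.788)
t=4.750: state=(0.745, 3.860)
t=5.000: state=(0.769, 3.111)
t=5.250: state=(0.838, 2.522)
t=5.500: state=(0.951, 2.065)
t=5.750: state=(1.114, 1.718)
t=6.000: state=(1.336, 1.461)
t=6.250: state=(1.631, 1.279)
t=6.500: state=(2.015, 1.165)
t=6.750: state=(2.505, 1.114)
t=6.850: state=(2.734, 1.114)
compare at T: x=2.734, y=1.114

largest component: x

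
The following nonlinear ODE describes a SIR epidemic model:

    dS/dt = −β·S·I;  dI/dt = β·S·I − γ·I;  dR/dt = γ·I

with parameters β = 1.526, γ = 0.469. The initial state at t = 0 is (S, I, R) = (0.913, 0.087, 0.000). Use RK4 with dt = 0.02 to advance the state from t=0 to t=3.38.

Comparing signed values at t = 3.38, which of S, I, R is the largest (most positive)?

largest component: R

t=0.000: state=(0.913, 0.087, 0.000)
step 1 (dt=0.02): k1=(-0.121, 0.080, 0.041), k2=(-0.122, 0.081, 0.041), k3=(-0.122, 0.081, 0.041), k4=(-0.123, 0.082, 0.042); state += dt/6·(k1+2k2+2k3+k4)
t=0.020: state=(0.911, 0.089, 0.001)
t=0.040: state=(0.908, 0.090, 0.002)
t=0.060: state=(0.906, 0.092, 0.003)
continuing one RK4 step at a time; state shown every 10 steps (Δt=0.2):
t=0.200: state=(0.887, 0.104, 0.009)
t=0.400: state=(0.857, 0.124, 0.020)
t=0.600: state=(0.822, 0.146, 0.032)
t=0.800: state=(0.783, 0.170, 0.047)
t=1.000: state=(0.741, 0.195, 0.064)
t=1.200: state=(0.696, 0.221, 0.084)
t=1.400: state=(0.648, 0.247, 0.106)
t=1.600: state=(0.598, 0.272, 0.130)
t=1.800: state=(0.549, 0.295, 0.156)
t=2.000: state=(0.500, 0.315, 0.185)
t=2.200: state=(0.453, 0.332, 0.215)
t=2.400: state=(0.409, 0.344, 0.247)
t=2.600: state=(0.367, 0.353, 0.280)
t=2.800: state=(0.329, 0.357, 0.313)
t=3.000: state=(0.295, 0.358, 0.347)
t=3.200: state=(0.265, 0.355, 0.380)
t=3.380: state=(0.241, 0.350, 0.410)
compare at T: S=0.241, I=0.350, R=0.410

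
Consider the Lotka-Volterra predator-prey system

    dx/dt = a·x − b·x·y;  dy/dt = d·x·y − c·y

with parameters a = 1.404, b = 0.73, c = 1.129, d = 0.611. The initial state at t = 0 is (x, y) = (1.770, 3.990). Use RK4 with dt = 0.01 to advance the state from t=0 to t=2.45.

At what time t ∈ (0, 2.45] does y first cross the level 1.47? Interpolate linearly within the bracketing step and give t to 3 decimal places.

t = 1.654

t=0.000: state=(1.770, 3.990)
step 1 (dt=0.01): k1=(-2.670, -0.190), k2=(-2.649, -0.222), k3=(-2.649, -0.222), k4=(-2.628, -0.254); state += dt/6·(k1+2k2+2k3+k4)
t=0.010: state=(1.744, 3.988)
t=0.020: state=(1.717, 3.985)
t=0.030: state=(1.692, 3.981)
continuing one RK4 step at a time; state shown every 10 steps (Δt=0.1):
t=0.100: state=(1.524, 3.941)
t=0.200: state=(1.320, 3.839)
t=0.300: state=(1.154, 3.697)
t=0.400: state=(1.020, 3.529)
t=0.500: state=(0.913, 3.343)
t=0.600: state=(0.829, 3.149)
t=0.700: state=(0.763, 2.953)
t=0.800: state=(0.713, 2.759)
t=0.900: state=(0.676, 2.571)
t=1.000: state=(0.649, 2.391)
t=1.100: state=(0.631, 2.221)
t=1.200: state=(0.621, 2.061)
t=1.300: state=(0.618, 1.912)
t=1.400: state=(0.622, 1.774)
t=1.500: state=(0.631, 1.646)
t=1.600: state=(0.647, 1.529)
t=1.650: state=(0.657, 1.474)
next step: t=1.660: state=(0.659, 1.464) — y has crossed 1.47
linear interpolation between t=1.650 (1.47428) and t=1.660 (1.46360) → t≈1.654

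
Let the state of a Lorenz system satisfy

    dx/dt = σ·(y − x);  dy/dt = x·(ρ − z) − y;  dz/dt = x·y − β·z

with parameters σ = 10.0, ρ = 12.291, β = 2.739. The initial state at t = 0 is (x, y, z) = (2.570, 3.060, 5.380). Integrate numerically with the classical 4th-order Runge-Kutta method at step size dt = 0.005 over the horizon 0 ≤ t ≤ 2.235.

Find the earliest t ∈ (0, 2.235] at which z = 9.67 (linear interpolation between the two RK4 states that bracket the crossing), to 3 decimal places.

t = 0.312

t=0.000: state=(2.570, 3.060, 5.380)
step 1 (dt=0.005): k1=(4.900, 14.701, -6.872), k2=(5.145, 14.794, -6.692), k3=(5.141, 14.796, -6.691), k4=(5.383, 14.892, -6.509); state += dt/6·(k1+2k2+2k3+k4)
t=0.005: state=(2.596, 3.134, 5.347)
t=0.010: state=(2.624, 3.209, 5.315)
t=0.015: state=(2.654, 3.285, 5.285)
continuing one RK4 step at a time; state shown every 20 steps (Δt=0.1):
t=0.100: state=(3.484, 4.782, 5.123)
t=0.200: state=(5.122, 7.065, 6.150)
t=0.300: state=(7.175, 9.148, 9.174)
t=0.310: state=(7.369, 9.268, 9.587)
next step: t=0.315: state=(7.463, 9.318, 9.799) — z has crossed 9.67
linear interpolation between t=0.310 (9.58745) and t=0.315 (9.79931) → t≈0.312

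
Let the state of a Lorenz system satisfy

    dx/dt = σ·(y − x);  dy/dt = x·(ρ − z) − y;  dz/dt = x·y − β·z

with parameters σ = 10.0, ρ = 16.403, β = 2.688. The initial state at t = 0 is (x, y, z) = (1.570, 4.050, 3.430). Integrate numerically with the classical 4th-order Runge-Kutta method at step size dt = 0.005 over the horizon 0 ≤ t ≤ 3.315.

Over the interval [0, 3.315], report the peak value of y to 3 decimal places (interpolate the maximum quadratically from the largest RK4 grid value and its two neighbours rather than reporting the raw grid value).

max y = 14.439

t=0.000: state=(1.570, 4.050, 3.430)
step 1 (dt=0.005): k1=(24.800, 16.318, -2.861), k2=(24.588, 17.093, -2.524), k3=(24.613, 17.083, -2.526), k4=(24.424, 17.850, -2.184); state += dt/6·(k1+2k2+2k3+k4)
t=0.005: state=(1.693, 4.135, 3.417)
t=0.010: state=(1.814, 4.228, 3.408)
t=0.015: state=(1.935, 4.329, 3.403)
continuing one RK4 step at a time; state shown every 40 steps (Δt=0.2):
t=0.200: state=(7.863, 12.280, 8.302)
t=0.400: state=(10.294, 5.667, 24.465)
t=0.600: state=(1.740, -0.257, 15.575)
t=0.800: state=(0.298, 0.224, 9.092)
t=1.000: state=(0.522, 0.807, 5.340)
t=1.200: state=(1.791, 2.978, 3.442)
t=1.400: state=(6.701, 10.749, 6.551)
t=1.600: state=(11.367, 8.284, 24.135)
t=1.800: state=(2.410, -0.245, 16.799)
t=2.000: state=(0.364, 0.214, 9.800)
t=2.200: state=(0.532, 0.805, 5.756)
t=2.400: state=(1.758, 2.904, 3.675)
t=2.600: state=(6.493, 10.420, 6.416)
t=2.800: state=(11.462, 8.800, 23.829)
t=3.000: state=(2.629, -0.147, 17.044)
t=3.200: state=(0.475, 0.331, 9.955)
t=3.315: state=(0.515, 0.693, 7.332)
largest grid value and its neighbours: y(0.265)=14.42909, y(0.270)=14.43847, y(0.275)=14.41759
parabola through these three points peaks at t≈0.269 with y≈14.43902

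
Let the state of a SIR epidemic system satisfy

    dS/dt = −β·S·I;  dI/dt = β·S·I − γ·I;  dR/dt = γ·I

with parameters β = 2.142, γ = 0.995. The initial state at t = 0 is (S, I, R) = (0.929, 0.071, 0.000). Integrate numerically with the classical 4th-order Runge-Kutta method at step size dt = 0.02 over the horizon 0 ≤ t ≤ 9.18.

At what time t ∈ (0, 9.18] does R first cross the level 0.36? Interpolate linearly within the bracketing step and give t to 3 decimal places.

t=0.000: state=(0.929, 0.071, 0.000)
step 1 (dt=0.02): k1=(-0.141, 0.071, 0.071), k2=(-0.142, 0.071, 0.071), k3=(-0.142, 0.071, 0.071), k4=(-0.144, 0.072, 0.072); state += dt/6·(k1+2k2+2k3+k4)
t=0.020: state=(0.926, 0.072, 0.001)
t=0.040: state=(0.923, 0.074, 0.003)
t=0.060: state=(0.920, 0.075, 0.004)
continuing one RK4 step at a time; state shown every 25 steps (Δt=0.5):
t=0.500: state=(0.843, 0.112, 0.045)
t=1.000: state=(0.730, 0.158, 0.112)
t=1.500: state=(0.603, 0.196, 0.201)
t=2.000: state=(0.483, 0.213, 0.304)
t=2.260: state=(0.429, 0.212, 0.359)
next step: t=2.280: state=(0.425, 0.212, 0.363) — R has crossed 0.36
linear interpolation between t=2.260 (0.35911) and t=2.280 (0.36333) → t≈2.264

t = 2.264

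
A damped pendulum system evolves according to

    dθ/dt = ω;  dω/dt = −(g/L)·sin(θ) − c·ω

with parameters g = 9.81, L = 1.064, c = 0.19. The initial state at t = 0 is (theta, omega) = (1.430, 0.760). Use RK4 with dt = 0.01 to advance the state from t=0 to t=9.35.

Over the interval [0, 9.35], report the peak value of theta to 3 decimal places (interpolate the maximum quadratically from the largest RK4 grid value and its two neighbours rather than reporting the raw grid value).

max theta = 1.461

t=0.000: state=(1.430, 0.760)
step 1 (dt=0.01): k1=(0.760, -9.273), k2=(0.714, -9.269), k3=(0.714, -9.269), k4=(0.667, -9.264); state += dt/6·(k1+2k2+2k3+k4)
t=0.010: state=(1.437, 0.667)
t=0.020: state=(1.443, 0.575)
t=0.030: state=(1.449, 0.482)
continuing one RK4 step at a time; state shown every 50 steps (Δt=0.5):
t=0.500: state=(0.709, -3.362)
t=1.000: state=(-0.998, -2.247)
t=1.500: state=(-1.036, 2.040)
t=2.000: state=(0.507, 3.007)
t=2.500: state=(1.103, -0.843)
t=3.000: state=(-0.083, -3.100)
t=3.500: state=(-1.023, -0.123)
t=4.000: state=(-0.227, 2.783)
t=4.500: state=(0.868, 0.845)
t=5.000: state=(0.429, -2.292)
t=5.500: state=(-0.686, -1.334)
t=6.000: state=(-0.544, 1.766)
t=6.500: state=(0.506, 1.620)
t=7.000: state=(0.595, -1.271)
t=7.500: state=(-0.342, -1.744)
t=8.000: state=(-0.603, 0.835)
t=8.500: state=(0.201, 1.750)
t=9.000: state=(0.581, -0.465)
t=9.350: state=(0.169, -1.666)
largest grid value and its neighbours: theta(0.070)=1.46054, theta(0.080)=1.46122, theta(0.090)=1.46098
parabola through these three points peaks at t≈0.082 with theta≈1.46124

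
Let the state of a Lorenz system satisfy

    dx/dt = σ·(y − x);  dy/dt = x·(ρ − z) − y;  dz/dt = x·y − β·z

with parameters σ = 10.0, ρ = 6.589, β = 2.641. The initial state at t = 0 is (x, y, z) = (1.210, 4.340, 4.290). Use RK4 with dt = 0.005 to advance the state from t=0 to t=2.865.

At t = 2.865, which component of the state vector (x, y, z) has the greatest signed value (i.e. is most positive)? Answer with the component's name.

t=0.000: state=(1.210, 4.340, 4.290)
step 1 (dt=0.005): k1=(31.300, -1.558, -6.078), k2=(30.479, -1.355, -5.704), k3=(30.504, -1.361, -5.714), k4=(29.707, -1.162, -5.350); state += dt/6·(k1+2k2+2k3+k4)
t=0.005: state=(1.362, 4.333, 4.261)
t=0.010: state=(1.507, 4.328, 4.236)
t=0.015: state=(1.645, 4.325, 4.215)
continuing one RK4 step at a time; state shown every 20 steps (Δt=0.1):
t=0.100: state=(3.214, 4.474, 4.221)
t=0.200: state=(4.132, 4.797, 4.771)
t=0.300: state=(4.618, 4.934, 5.563)
t=0.400: state=(4.767, 4.751, 6.291)
t=0.500: state=(4.607, 4.323, 6.709)
t=0.600: state=(4.248, 3.842, 6.737)
t=0.700: state=(3.845, 3.465, 6.463)
t=0.800: state=(3.517, 3.251, 6.039)
t=0.900: state=(3.321, 3.193, 5.597)
t=1.000: state=(3.259, 3.260, 5.225)
t=1.100: state=(3.314, 3.419, 4.974)
t=1.200: state=(3.458, 3.635, 4.869)
t=1.300: state=(3.655, 3.867, 4.914)
t=1.400: state=(3.867, 4.070, 5.090)
t=1.500: state=(4.047, 4.199, 5.353)
t=1.600: state=(4.158, 4.225, 5.637)
t=1.700: state=(4.178, 4.152, 5.868)
t=1.800: state=(4.113, 4.013, 5.995)
t=1.900: state=(3.991, 3.854, 6.003)
t=2.000: state=(3.853, 3.721, 5.912)
t=2.100: state=(3.736, 3.637, 5.763)
t=2.200: state=(3.661, 3.610, 5.600)
t=2.300: state=(3.636, 3.636, 5.459)
t=2.400: state=(3.658, 3.700, 5.366)
t=2.500: state=(3.715, 3.784, 5.333)
t=2.600: state=(3.790, 3.869, 5.358)
t=2.700: state=(3.867, 3.938, 5.430)
t=2.800: state=(3.927, 3.975, 5.527)
t=2.865: state=(3.952, 3.980, 5.592)
compare at T: x=3.952, y=3.980, z=5.592

largest component: z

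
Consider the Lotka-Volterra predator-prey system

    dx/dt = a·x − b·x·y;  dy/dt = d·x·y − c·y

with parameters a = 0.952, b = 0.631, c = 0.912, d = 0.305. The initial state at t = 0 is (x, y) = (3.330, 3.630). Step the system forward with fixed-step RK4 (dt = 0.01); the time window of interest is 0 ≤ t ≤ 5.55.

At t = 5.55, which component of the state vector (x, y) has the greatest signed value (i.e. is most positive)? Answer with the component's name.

t=0.000: state=(3.330, 3.630)
step 1 (dt=0.01): k1=(-4.457, 0.376), k2=(-4.431, 0.352), k3=(-4.431, 0.352), k4=(-4.405, 0.328); state += dt/6·(k1+2k2+2k3+k4)
t=0.010: state=(3.286, 3.634)
t=0.020: state=(3.242, 3.637)
t=0.030: state=(3.199, 3.639)
continuing one RK4 step at a time; state shown every 20 steps (Δt=0.2):
t=0.200: state=(2.546, 3.614)
t=0.400: state=(1.969, 3.453)
t=0.600: state=(1.564, 3.202)
t=0.800: state=(1.286, 2.909)
t=1.000: state=(1.099, 2.606)
t=1.200: state=(0.975, 2.313)
t=1.400: state=(0.896, 2.040)
t=1.600: state=(0.852, 1.793)
t=1.800: state=(0.833, 1.572)
t=2.000: state=(0.837, 1.378)
t=2.200: state=(0.860, 1.210)
t=2.400: state=(0.902, 1.063)
t=2.600: state=(0.962, 0.938)
t=2.800: state=(1.041, 0.831)
t=3.000: state=(1.141, 0.740)
t=3.200: state=(1.263, 0.663)
t=3.400: state=(1.411, 0.599)
t=3.600: state=(1.588, 0.547)
t=3.800: state=(1.798, 0.506)
t=4.000: state=(2.045, 0.474)
t=4.200: state=(2.334, 0.451)
t=4.400: state=(2.670, 0.438)
t=4.600: state=(3.057, 0.434)
t=4.800: state=(3.500, 0.442)
t=5.000: state=(4.000, 0.462)
t=5.200: state=(4.555, 0.500)
t=5.400: state=(5.155, 0.560)
t=5.550: state=(5.622, 0.625)
compare at T: x=5.622, y=0.625

largest component: x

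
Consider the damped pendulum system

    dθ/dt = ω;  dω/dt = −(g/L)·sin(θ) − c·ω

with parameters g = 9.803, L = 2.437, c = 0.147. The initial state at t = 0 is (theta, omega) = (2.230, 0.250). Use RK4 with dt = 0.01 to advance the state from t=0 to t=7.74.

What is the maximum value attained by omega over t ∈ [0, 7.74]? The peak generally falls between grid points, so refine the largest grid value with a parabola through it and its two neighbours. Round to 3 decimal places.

max omega = 2.976

t=0.000: state=(2.230, 0.250)
step 1 (dt=0.01): k1=(0.250, -3.217), k2=(0.234, -3.211), k3=(0.234, -3.211), k4=(0.218, -3.206); state += dt/6·(k1+2k2+2k3+k4)
t=0.010: state=(2.232, 0.218)
t=0.020: state=(2.234, 0.186)
t=0.030: state=(2.236, 0.154)
continuing one RK4 step at a time; state shown every 25 steps (Δt=0.25):
t=0.250: state=(2.194, -0.541)
t=0.500: state=(1.956, -1.376)
t=0.750: state=(1.498, -2.290)
t=1.000: state=(0.819, -3.100)
t=1.250: state=(-0.006, -3.370)
t=1.500: state=(-0.800, -2.860)
t=1.750: state=(-1.397, -1.881)
t=2.000: state=(-1.735, -0.831)
t=2.250: state=(-1.818, 0.161)
t=2.500: state=(-1.657, 1.125)
t=2.750: state=(-1.257, 2.060)
t=3.000: state=(-0.644, 2.784)
t=3.250: state=(0.088, 2.950)
t=3.500: state=(0.773, 2.428)
t=3.750: state=(1.268, 1.497)
t=4.000: state=(1.514, 0.470)
t=4.250: state=(1.505, -0.533)
t=4.500: state=(1.251, -1.484)
t=4.750: state=(0.776, -2.268)
t=5.000: state=(0.153, -2.627)
t=5.250: state=(-0.484, -2.365)
t=5.500: state=(-0.988, -1.611)
t=5.750: state=(-1.273, -0.654)
t=6.000: state=(-1.314, 0.324)
t=6.250: state=(-1.116, 1.243)
t=6.500: state=(-0.707, 1.981)
t=6.750: state=(-0.158, 2.323)
t=7.000: state=(0.408, 2.112)
t=7.250: state=(0.859, 1.444)
t=7.500: state=(1.112, 0.561)
t=7.740: state=(1.141, -0.322)
largest grid value and its neighbours: omega(3.170)=2.97482, omega(3.180)=2.97585, omega(3.190)=2.97569
parabola through these three points peaks at t≈3.184 with omega≈2.97593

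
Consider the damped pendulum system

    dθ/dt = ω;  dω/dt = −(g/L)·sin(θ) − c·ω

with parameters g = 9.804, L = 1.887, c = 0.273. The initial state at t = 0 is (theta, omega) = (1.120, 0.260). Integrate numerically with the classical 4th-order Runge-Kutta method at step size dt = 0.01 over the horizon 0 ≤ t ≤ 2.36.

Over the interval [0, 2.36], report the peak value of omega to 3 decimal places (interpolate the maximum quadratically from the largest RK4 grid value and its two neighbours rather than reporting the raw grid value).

max omega = 1.826

t=0.000: state=(1.120, 0.260)
step 1 (dt=0.01): k1=(0.260, -4.747), k2=(0.236, -4.744), k3=(0.236, -4.744), k4=(0.213, -4.740); state += dt/6·(k1+2k2+2k3+k4)
t=0.010: state=(1.122, 0.213)
t=0.020: state=(1.124, 0.165)
t=0.030: state=(1.126, 0.118)
continuing one RK4 step at a time; state shown every 10 steps (Δt=0.1):
t=0.100: state=(1.122, -0.209)
t=0.200: state=(1.079, -0.662)
t=0.300: state=(0.991, -1.085)
t=0.400: state=(0.863, -1.466)
t=0.500: state=(0.700, -1.788)
t=0.600: state=(0.508, -2.031)
t=0.700: state=(0.297, -2.177)
t=0.800: state=(0.076, -2.214)
t=0.900: state=(-0.142, -2.136)
t=1.000: state=(-0.348, -1.954)
t=1.100: state=(-0.530, -1.683)
t=1.200: state=(-0.682, -1.344)
t=1.300: state=(-0.797, -0.962)
t=1.400: state=(-0.873, -0.554)
t=1.500: state=(-0.908, -0.140)
t=1.600: state=(-0.902, 0.268)
t=1.700: state=(-0.855, 0.656)
t=1.800: state=(-0.771, 1.012)
t=1.900: state=(-0.654, 1.320)
t=2.000: state=(-0.509, 1.567)
t=2.100: state=(-0.343, 1.737)
t=2.200: state=(-0.165, 1.819)
t=2.300: state=(0.017, 1.808)
t=2.360: state=(0.124, 1.756)
largest grid value and its neighbours: omega(2.230)=1.82555, omega(2.240)=1.82581, omega(2.250)=1.82512
parabola through these three points peaks at t≈2.238 with omega≈1.82583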